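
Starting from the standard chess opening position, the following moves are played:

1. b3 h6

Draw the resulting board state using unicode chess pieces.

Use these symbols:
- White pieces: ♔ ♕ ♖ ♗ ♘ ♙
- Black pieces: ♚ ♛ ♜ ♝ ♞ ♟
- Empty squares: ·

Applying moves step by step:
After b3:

♜ ♞ ♝ ♛ ♚ ♝ ♞ ♜
♟ ♟ ♟ ♟ ♟ ♟ ♟ ♟
· · · · · · · ·
· · · · · · · ·
· · · · · · · ·
· ♙ · · · · · ·
♙ · ♙ ♙ ♙ ♙ ♙ ♙
♖ ♘ ♗ ♕ ♔ ♗ ♘ ♖


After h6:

♜ ♞ ♝ ♛ ♚ ♝ ♞ ♜
♟ ♟ ♟ ♟ ♟ ♟ ♟ ·
· · · · · · · ♟
· · · · · · · ·
· · · · · · · ·
· ♙ · · · · · ·
♙ · ♙ ♙ ♙ ♙ ♙ ♙
♖ ♘ ♗ ♕ ♔ ♗ ♘ ♖



  a b c d e f g h
  ─────────────────
8│♜ ♞ ♝ ♛ ♚ ♝ ♞ ♜│8
7│♟ ♟ ♟ ♟ ♟ ♟ ♟ ·│7
6│· · · · · · · ♟│6
5│· · · · · · · ·│5
4│· · · · · · · ·│4
3│· ♙ · · · · · ·│3
2│♙ · ♙ ♙ ♙ ♙ ♙ ♙│2
1│♖ ♘ ♗ ♕ ♔ ♗ ♘ ♖│1
  ─────────────────
  a b c d e f g h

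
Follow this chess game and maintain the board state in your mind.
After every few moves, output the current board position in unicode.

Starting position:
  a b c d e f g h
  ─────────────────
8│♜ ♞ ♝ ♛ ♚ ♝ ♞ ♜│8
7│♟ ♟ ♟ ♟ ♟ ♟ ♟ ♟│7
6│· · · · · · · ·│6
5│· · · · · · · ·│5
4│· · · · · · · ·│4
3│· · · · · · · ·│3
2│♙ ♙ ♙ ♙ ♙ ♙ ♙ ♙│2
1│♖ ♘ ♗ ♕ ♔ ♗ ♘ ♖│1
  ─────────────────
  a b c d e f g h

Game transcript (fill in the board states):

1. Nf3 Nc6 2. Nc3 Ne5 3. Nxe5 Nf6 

  a b c d e f g h
  ─────────────────
8│♜ · ♝ ♛ ♚ ♝ · ♜│8
7│♟ ♟ ♟ ♟ ♟ ♟ ♟ ♟│7
6│· · · · · ♞ · ·│6
5│· · · · ♘ · · ·│5
4│· · · · · · · ·│4
3│· · ♘ · · · · ·│3
2│♙ ♙ ♙ ♙ ♙ ♙ ♙ ♙│2
1│♖ · ♗ ♕ ♔ ♗ · ♖│1
  ─────────────────
  a b c d e f g h

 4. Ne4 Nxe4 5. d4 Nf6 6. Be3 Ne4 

  a b c d e f g h
  ─────────────────
8│♜ · ♝ ♛ ♚ ♝ · ♜│8
7│♟ ♟ ♟ ♟ ♟ ♟ ♟ ♟│7
6│· · · · · · · ·│6
5│· · · · ♘ · · ·│5
4│· · · ♙ ♞ · · ·│4
3│· · · · ♗ · · ·│3
2│♙ ♙ ♙ · ♙ ♙ ♙ ♙│2
1│♖ · · ♕ ♔ ♗ · ♖│1
  ─────────────────
  a b c d e f g h

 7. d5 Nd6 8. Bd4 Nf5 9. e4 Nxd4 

  a b c d e f g h
  ─────────────────
8│♜ · ♝ ♛ ♚ ♝ · ♜│8
7│♟ ♟ ♟ ♟ ♟ ♟ ♟ ♟│7
6│· · · · · · · ·│6
5│· · · ♙ ♘ · · ·│5
4│· · · ♞ ♙ · · ·│4
3│· · · · · · · ·│3
2│♙ ♙ ♙ · · ♙ ♙ ♙│2
1│♖ · · ♕ ♔ ♗ · ♖│1
  ─────────────────
  a b c d e f g h

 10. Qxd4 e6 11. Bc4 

  a b c d e f g h
  ─────────────────
8│♜ · ♝ ♛ ♚ ♝ · ♜│8
7│♟ ♟ ♟ ♟ · ♟ ♟ ♟│7
6│· · · · ♟ · · ·│6
5│· · · ♙ ♘ · · ·│5
4│· · ♗ ♕ ♙ · · ·│4
3│· · · · · · · ·│3
2│♙ ♙ ♙ · · ♙ ♙ ♙│2
1│♖ · · · ♔ · · ♖│1
  ─────────────────
  a b c d e f g h


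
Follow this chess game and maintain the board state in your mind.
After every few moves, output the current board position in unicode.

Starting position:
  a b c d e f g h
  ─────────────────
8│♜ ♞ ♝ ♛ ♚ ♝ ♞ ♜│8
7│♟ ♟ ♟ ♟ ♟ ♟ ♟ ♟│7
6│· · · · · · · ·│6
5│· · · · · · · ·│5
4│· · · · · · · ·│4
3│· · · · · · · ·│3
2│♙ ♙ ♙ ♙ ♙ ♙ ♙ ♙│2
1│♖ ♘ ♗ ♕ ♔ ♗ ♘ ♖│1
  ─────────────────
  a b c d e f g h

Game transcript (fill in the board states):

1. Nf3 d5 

  a b c d e f g h
  ─────────────────
8│♜ ♞ ♝ ♛ ♚ ♝ ♞ ♜│8
7│♟ ♟ ♟ · ♟ ♟ ♟ ♟│7
6│· · · · · · · ·│6
5│· · · ♟ · · · ·│5
4│· · · · · · · ·│4
3│· · · · · ♘ · ·│3
2│♙ ♙ ♙ ♙ ♙ ♙ ♙ ♙│2
1│♖ ♘ ♗ ♕ ♔ ♗ · ♖│1
  ─────────────────
  a b c d e f g h

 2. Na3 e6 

  a b c d e f g h
  ─────────────────
8│♜ ♞ ♝ ♛ ♚ ♝ ♞ ♜│8
7│♟ ♟ ♟ · · ♟ ♟ ♟│7
6│· · · · ♟ · · ·│6
5│· · · ♟ · · · ·│5
4│· · · · · · · ·│4
3│♘ · · · · ♘ · ·│3
2│♙ ♙ ♙ ♙ ♙ ♙ ♙ ♙│2
1│♖ · ♗ ♕ ♔ ♗ · ♖│1
  ─────────────────
  a b c d e f g h

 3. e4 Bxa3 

  a b c d e f g h
  ─────────────────
8│♜ ♞ ♝ ♛ ♚ · ♞ ♜│8
7│♟ ♟ ♟ · · ♟ ♟ ♟│7
6│· · · · ♟ · · ·│6
5│· · · ♟ · · · ·│5
4│· · · · ♙ · · ·│4
3│♝ · · · · ♘ · ·│3
2│♙ ♙ ♙ ♙ · ♙ ♙ ♙│2
1│♖ · ♗ ♕ ♔ ♗ · ♖│1
  ─────────────────
  a b c d e f g h

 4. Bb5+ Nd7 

  a b c d e f g h
  ─────────────────
8│♜ · ♝ ♛ ♚ · ♞ ♜│8
7│♟ ♟ ♟ ♞ · ♟ ♟ ♟│7
6│· · · · ♟ · · ·│6
5│· ♗ · ♟ · · · ·│5
4│· · · · ♙ · · ·│4
3│♝ · · · · ♘ · ·│3
2│♙ ♙ ♙ ♙ · ♙ ♙ ♙│2
1│♖ · ♗ ♕ ♔ · · ♖│1
  ─────────────────
  a b c d e f g h



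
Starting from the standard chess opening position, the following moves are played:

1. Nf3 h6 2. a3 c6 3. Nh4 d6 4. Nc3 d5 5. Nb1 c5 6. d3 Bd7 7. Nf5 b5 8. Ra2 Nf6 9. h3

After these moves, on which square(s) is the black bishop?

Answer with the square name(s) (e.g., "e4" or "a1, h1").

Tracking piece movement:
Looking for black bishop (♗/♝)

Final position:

  a b c d e f g h
  ─────────────────
8│♜ ♞ · ♛ ♚ ♝ · ♜│8
7│♟ · · ♝ ♟ ♟ ♟ ·│7
6│· · · · · ♞ · ♟│6
5│· ♟ ♟ ♟ · ♘ · ·│5
4│· · · · · · · ·│4
3│♙ · · ♙ · · · ♙│3
2│♖ ♙ ♙ · ♙ ♙ ♙ ·│2
1│· ♘ ♗ ♕ ♔ ♗ · ♖│1
  ─────────────────
  a b c d e f g h


d7, f8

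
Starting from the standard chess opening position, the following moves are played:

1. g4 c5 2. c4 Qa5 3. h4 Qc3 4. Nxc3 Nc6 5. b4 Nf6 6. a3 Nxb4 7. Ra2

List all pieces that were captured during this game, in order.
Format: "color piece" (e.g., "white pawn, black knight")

Tracking captures:
  Nxc3: captured black queen
  Nxb4: captured white pawn

black queen, white pawn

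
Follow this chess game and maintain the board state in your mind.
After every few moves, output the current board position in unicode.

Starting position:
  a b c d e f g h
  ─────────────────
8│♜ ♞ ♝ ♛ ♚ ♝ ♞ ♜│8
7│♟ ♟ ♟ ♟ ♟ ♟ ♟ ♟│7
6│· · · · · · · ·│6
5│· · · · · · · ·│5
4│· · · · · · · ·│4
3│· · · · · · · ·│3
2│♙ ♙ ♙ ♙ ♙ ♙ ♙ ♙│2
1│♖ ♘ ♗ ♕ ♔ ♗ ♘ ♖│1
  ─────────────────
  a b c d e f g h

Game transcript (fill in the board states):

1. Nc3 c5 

  a b c d e f g h
  ─────────────────
8│♜ ♞ ♝ ♛ ♚ ♝ ♞ ♜│8
7│♟ ♟ · ♟ ♟ ♟ ♟ ♟│7
6│· · · · · · · ·│6
5│· · ♟ · · · · ·│5
4│· · · · · · · ·│4
3│· · ♘ · · · · ·│3
2│♙ ♙ ♙ ♙ ♙ ♙ ♙ ♙│2
1│♖ · ♗ ♕ ♔ ♗ ♘ ♖│1
  ─────────────────
  a b c d e f g h

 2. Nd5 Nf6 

  a b c d e f g h
  ─────────────────
8│♜ ♞ ♝ ♛ ♚ ♝ · ♜│8
7│♟ ♟ · ♟ ♟ ♟ ♟ ♟│7
6│· · · · · ♞ · ·│6
5│· · ♟ ♘ · · · ·│5
4│· · · · · · · ·│4
3│· · · · · · · ·│3
2│♙ ♙ ♙ ♙ ♙ ♙ ♙ ♙│2
1│♖ · ♗ ♕ ♔ ♗ ♘ ♖│1
  ─────────────────
  a b c d e f g h

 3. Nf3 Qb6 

  a b c d e f g h
  ─────────────────
8│♜ ♞ ♝ · ♚ ♝ · ♜│8
7│♟ ♟ · ♟ ♟ ♟ ♟ ♟│7
6│· ♛ · · · ♞ · ·│6
5│· · ♟ ♘ · · · ·│5
4│· · · · · · · ·│4
3│· · · · · ♘ · ·│3
2│♙ ♙ ♙ ♙ ♙ ♙ ♙ ♙│2
1│♖ · ♗ ♕ ♔ ♗ · ♖│1
  ─────────────────
  a b c d e f g h



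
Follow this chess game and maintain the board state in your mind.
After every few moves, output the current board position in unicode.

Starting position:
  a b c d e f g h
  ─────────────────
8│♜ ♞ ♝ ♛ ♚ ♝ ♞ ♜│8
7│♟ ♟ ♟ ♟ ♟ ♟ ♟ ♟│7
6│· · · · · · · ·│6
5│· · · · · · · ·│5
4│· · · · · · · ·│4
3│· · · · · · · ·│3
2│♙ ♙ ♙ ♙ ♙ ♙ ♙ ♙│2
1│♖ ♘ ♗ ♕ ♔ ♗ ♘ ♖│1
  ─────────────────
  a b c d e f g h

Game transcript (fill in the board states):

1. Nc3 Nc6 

  a b c d e f g h
  ─────────────────
8│♜ · ♝ ♛ ♚ ♝ ♞ ♜│8
7│♟ ♟ ♟ ♟ ♟ ♟ ♟ ♟│7
6│· · ♞ · · · · ·│6
5│· · · · · · · ·│5
4│· · · · · · · ·│4
3│· · ♘ · · · · ·│3
2│♙ ♙ ♙ ♙ ♙ ♙ ♙ ♙│2
1│♖ · ♗ ♕ ♔ ♗ ♘ ♖│1
  ─────────────────
  a b c d e f g h

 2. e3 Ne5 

  a b c d e f g h
  ─────────────────
8│♜ · ♝ ♛ ♚ ♝ ♞ ♜│8
7│♟ ♟ ♟ ♟ ♟ ♟ ♟ ♟│7
6│· · · · · · · ·│6
5│· · · · ♞ · · ·│5
4│· · · · · · · ·│4
3│· · ♘ · ♙ · · ·│3
2│♙ ♙ ♙ ♙ · ♙ ♙ ♙│2
1│♖ · ♗ ♕ ♔ ♗ ♘ ♖│1
  ─────────────────
  a b c d e f g h

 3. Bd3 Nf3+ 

  a b c d e f g h
  ─────────────────
8│♜ · ♝ ♛ ♚ ♝ ♞ ♜│8
7│♟ ♟ ♟ ♟ ♟ ♟ ♟ ♟│7
6│· · · · · · · ·│6
5│· · · · · · · ·│5
4│· · · · · · · ·│4
3│· · ♘ ♗ ♙ ♞ · ·│3
2│♙ ♙ ♙ ♙ · ♙ ♙ ♙│2
1│♖ · ♗ ♕ ♔ · ♘ ♖│1
  ─────────────────
  a b c d e f g h

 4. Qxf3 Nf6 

  a b c d e f g h
  ─────────────────
8│♜ · ♝ ♛ ♚ ♝ · ♜│8
7│♟ ♟ ♟ ♟ ♟ ♟ ♟ ♟│7
6│· · · · · ♞ · ·│6
5│· · · · · · · ·│5
4│· · · · · · · ·│4
3│· · ♘ ♗ ♙ ♕ · ·│3
2│♙ ♙ ♙ ♙ · ♙ ♙ ♙│2
1│♖ · ♗ · ♔ · ♘ ♖│1
  ─────────────────
  a b c d e f g h

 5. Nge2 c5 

  a b c d e f g h
  ─────────────────
8│♜ · ♝ ♛ ♚ ♝ · ♜│8
7│♟ ♟ · ♟ ♟ ♟ ♟ ♟│7
6│· · · · · ♞ · ·│6
5│· · ♟ · · · · ·│5
4│· · · · · · · ·│4
3│· · ♘ ♗ ♙ ♕ · ·│3
2│♙ ♙ ♙ ♙ ♘ ♙ ♙ ♙│2
1│♖ · ♗ · ♔ · · ♖│1
  ─────────────────
  a b c d e f g h



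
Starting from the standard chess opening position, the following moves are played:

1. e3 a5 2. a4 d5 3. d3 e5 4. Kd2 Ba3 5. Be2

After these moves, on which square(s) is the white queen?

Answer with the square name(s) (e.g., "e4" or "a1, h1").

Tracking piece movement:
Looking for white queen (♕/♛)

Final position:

  a b c d e f g h
  ─────────────────
8│♜ ♞ ♝ ♛ ♚ · ♞ ♜│8
7│· ♟ ♟ · · ♟ ♟ ♟│7
6│· · · · · · · ·│6
5│♟ · · ♟ ♟ · · ·│5
4│♙ · · · · · · ·│4
3│♝ · · ♙ ♙ · · ·│3
2│· ♙ ♙ ♔ ♗ ♙ ♙ ♙│2
1│♖ ♘ ♗ ♕ · · ♘ ♖│1
  ─────────────────
  a b c d e f g h


d1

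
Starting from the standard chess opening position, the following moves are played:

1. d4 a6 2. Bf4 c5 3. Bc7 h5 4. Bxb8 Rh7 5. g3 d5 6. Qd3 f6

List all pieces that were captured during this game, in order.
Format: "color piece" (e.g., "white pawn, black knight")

Tracking captures:
  Bxb8: captured black knight

black knight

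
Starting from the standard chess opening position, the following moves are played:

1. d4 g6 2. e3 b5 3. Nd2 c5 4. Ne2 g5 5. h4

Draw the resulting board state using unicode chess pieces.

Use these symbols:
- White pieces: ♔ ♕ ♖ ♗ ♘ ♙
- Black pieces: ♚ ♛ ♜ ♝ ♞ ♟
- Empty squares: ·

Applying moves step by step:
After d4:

♜ ♞ ♝ ♛ ♚ ♝ ♞ ♜
♟ ♟ ♟ ♟ ♟ ♟ ♟ ♟
· · · · · · · ·
· · · · · · · ·
· · · ♙ · · · ·
· · · · · · · ·
♙ ♙ ♙ · ♙ ♙ ♙ ♙
♖ ♘ ♗ ♕ ♔ ♗ ♘ ♖


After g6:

♜ ♞ ♝ ♛ ♚ ♝ ♞ ♜
♟ ♟ ♟ ♟ ♟ ♟ · ♟
· · · · · · ♟ ·
· · · · · · · ·
· · · ♙ · · · ·
· · · · · · · ·
♙ ♙ ♙ · ♙ ♙ ♙ ♙
♖ ♘ ♗ ♕ ♔ ♗ ♘ ♖


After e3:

♜ ♞ ♝ ♛ ♚ ♝ ♞ ♜
♟ ♟ ♟ ♟ ♟ ♟ · ♟
· · · · · · ♟ ·
· · · · · · · ·
· · · ♙ · · · ·
· · · · ♙ · · ·
♙ ♙ ♙ · · ♙ ♙ ♙
♖ ♘ ♗ ♕ ♔ ♗ ♘ ♖


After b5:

♜ ♞ ♝ ♛ ♚ ♝ ♞ ♜
♟ · ♟ ♟ ♟ ♟ · ♟
· · · · · · ♟ ·
· ♟ · · · · · ·
· · · ♙ · · · ·
· · · · ♙ · · ·
♙ ♙ ♙ · · ♙ ♙ ♙
♖ ♘ ♗ ♕ ♔ ♗ ♘ ♖


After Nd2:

♜ ♞ ♝ ♛ ♚ ♝ ♞ ♜
♟ · ♟ ♟ ♟ ♟ · ♟
· · · · · · ♟ ·
· ♟ · · · · · ·
· · · ♙ · · · ·
· · · · ♙ · · ·
♙ ♙ ♙ ♘ · ♙ ♙ ♙
♖ · ♗ ♕ ♔ ♗ ♘ ♖


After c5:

♜ ♞ ♝ ♛ ♚ ♝ ♞ ♜
♟ · · ♟ ♟ ♟ · ♟
· · · · · · ♟ ·
· ♟ ♟ · · · · ·
· · · ♙ · · · ·
· · · · ♙ · · ·
♙ ♙ ♙ ♘ · ♙ ♙ ♙
♖ · ♗ ♕ ♔ ♗ ♘ ♖


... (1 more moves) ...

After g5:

♜ ♞ ♝ ♛ ♚ ♝ ♞ ♜
♟ · · ♟ ♟ ♟ · ♟
· · · · · · · ·
· ♟ ♟ · · · ♟ ·
· · · ♙ · · · ·
· · · · ♙ · · ·
♙ ♙ ♙ ♘ ♘ ♙ ♙ ♙
♖ · ♗ ♕ ♔ ♗ · ♖


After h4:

♜ ♞ ♝ ♛ ♚ ♝ ♞ ♜
♟ · · ♟ ♟ ♟ · ♟
· · · · · · · ·
· ♟ ♟ · · · ♟ ·
· · · ♙ · · · ♙
· · · · ♙ · · ·
♙ ♙ ♙ ♘ ♘ ♙ ♙ ·
♖ · ♗ ♕ ♔ ♗ · ♖



  a b c d e f g h
  ─────────────────
8│♜ ♞ ♝ ♛ ♚ ♝ ♞ ♜│8
7│♟ · · ♟ ♟ ♟ · ♟│7
6│· · · · · · · ·│6
5│· ♟ ♟ · · · ♟ ·│5
4│· · · ♙ · · · ♙│4
3│· · · · ♙ · · ·│3
2│♙ ♙ ♙ ♘ ♘ ♙ ♙ ·│2
1│♖ · ♗ ♕ ♔ ♗ · ♖│1
  ─────────────────
  a b c d e f g h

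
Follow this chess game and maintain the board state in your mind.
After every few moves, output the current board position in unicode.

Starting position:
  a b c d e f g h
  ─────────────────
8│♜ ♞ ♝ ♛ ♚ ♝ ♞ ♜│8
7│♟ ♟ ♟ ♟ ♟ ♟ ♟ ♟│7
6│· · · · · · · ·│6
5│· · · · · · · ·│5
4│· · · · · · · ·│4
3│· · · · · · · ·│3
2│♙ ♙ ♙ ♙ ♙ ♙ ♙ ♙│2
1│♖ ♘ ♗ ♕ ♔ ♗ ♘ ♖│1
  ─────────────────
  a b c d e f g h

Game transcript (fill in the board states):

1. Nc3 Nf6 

  a b c d e f g h
  ─────────────────
8│♜ ♞ ♝ ♛ ♚ ♝ · ♜│8
7│♟ ♟ ♟ ♟ ♟ ♟ ♟ ♟│7
6│· · · · · ♞ · ·│6
5│· · · · · · · ·│5
4│· · · · · · · ·│4
3│· · ♘ · · · · ·│3
2│♙ ♙ ♙ ♙ ♙ ♙ ♙ ♙│2
1│♖ · ♗ ♕ ♔ ♗ ♘ ♖│1
  ─────────────────
  a b c d e f g h

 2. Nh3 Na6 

  a b c d e f g h
  ─────────────────
8│♜ · ♝ ♛ ♚ ♝ · ♜│8
7│♟ ♟ ♟ ♟ ♟ ♟ ♟ ♟│7
6│♞ · · · · ♞ · ·│6
5│· · · · · · · ·│5
4│· · · · · · · ·│4
3│· · ♘ · · · · ♘│3
2│♙ ♙ ♙ ♙ ♙ ♙ ♙ ♙│2
1│♖ · ♗ ♕ ♔ ♗ · ♖│1
  ─────────────────
  a b c d e f g h

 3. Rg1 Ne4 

  a b c d e f g h
  ─────────────────
8│♜ · ♝ ♛ ♚ ♝ · ♜│8
7│♟ ♟ ♟ ♟ ♟ ♟ ♟ ♟│7
6│♞ · · · · · · ·│6
5│· · · · · · · ·│5
4│· · · · ♞ · · ·│4
3│· · ♘ · · · · ♘│3
2│♙ ♙ ♙ ♙ ♙ ♙ ♙ ♙│2
1│♖ · ♗ ♕ ♔ ♗ ♖ ·│1
  ─────────────────
  a b c d e f g h

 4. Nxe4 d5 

  a b c d e f g h
  ─────────────────
8│♜ · ♝ ♛ ♚ ♝ · ♜│8
7│♟ ♟ ♟ · ♟ ♟ ♟ ♟│7
6│♞ · · · · · · ·│6
5│· · · ♟ · · · ·│5
4│· · · · ♘ · · ·│4
3│· · · · · · · ♘│3
2│♙ ♙ ♙ ♙ ♙ ♙ ♙ ♙│2
1│♖ · ♗ ♕ ♔ ♗ ♖ ·│1
  ─────────────────
  a b c d e f g h



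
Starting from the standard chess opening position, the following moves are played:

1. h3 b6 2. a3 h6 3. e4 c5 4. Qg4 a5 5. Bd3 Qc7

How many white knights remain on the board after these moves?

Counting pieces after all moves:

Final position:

  a b c d e f g h
  ─────────────────
8│♜ ♞ ♝ · ♚ ♝ ♞ ♜│8
7│· · ♛ ♟ ♟ ♟ ♟ ·│7
6│· ♟ · · · · · ♟│6
5│♟ · ♟ · · · · ·│5
4│· · · · ♙ · ♕ ·│4
3│♙ · · ♗ · · · ♙│3
2│· ♙ ♙ ♙ · ♙ ♙ ·│2
1│♖ ♘ ♗ · ♔ · ♘ ♖│1
  ─────────────────
  a b c d e f g h


2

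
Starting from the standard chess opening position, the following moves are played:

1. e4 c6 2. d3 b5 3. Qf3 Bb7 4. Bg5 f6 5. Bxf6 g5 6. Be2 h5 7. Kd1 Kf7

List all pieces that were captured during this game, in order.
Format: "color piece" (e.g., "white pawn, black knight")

Tracking captures:
  Bxf6: captured black pawn

black pawn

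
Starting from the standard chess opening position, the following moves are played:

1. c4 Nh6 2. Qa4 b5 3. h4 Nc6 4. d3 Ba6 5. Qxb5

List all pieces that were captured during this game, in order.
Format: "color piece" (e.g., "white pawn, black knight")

Tracking captures:
  Qxb5: captured black pawn

black pawn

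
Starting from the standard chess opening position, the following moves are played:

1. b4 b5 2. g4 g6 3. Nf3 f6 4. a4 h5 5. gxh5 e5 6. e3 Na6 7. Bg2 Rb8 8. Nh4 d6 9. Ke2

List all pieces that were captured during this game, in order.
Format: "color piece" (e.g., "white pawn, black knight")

Tracking captures:
  gxh5: captured black pawn

black pawn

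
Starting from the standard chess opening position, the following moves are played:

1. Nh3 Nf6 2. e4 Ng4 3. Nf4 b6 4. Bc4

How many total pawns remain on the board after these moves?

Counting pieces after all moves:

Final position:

  a b c d e f g h
  ─────────────────
8│♜ ♞ ♝ ♛ ♚ ♝ · ♜│8
7│♟ · ♟ ♟ ♟ ♟ ♟ ♟│7
6│· ♟ · · · · · ·│6
5│· · · · · · · ·│5
4│· · ♗ · ♙ ♘ ♞ ·│4
3│· · · · · · · ·│3
2│♙ ♙ ♙ ♙ · ♙ ♙ ♙│2
1│♖ ♘ ♗ ♕ ♔ · · ♖│1
  ─────────────────
  a b c d e f g h


16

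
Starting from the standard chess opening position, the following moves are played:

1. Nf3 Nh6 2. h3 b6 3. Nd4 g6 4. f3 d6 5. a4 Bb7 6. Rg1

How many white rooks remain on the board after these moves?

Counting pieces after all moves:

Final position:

  a b c d e f g h
  ─────────────────
8│♜ ♞ · ♛ ♚ ♝ · ♜│8
7│♟ ♝ ♟ · ♟ ♟ · ♟│7
6│· ♟ · ♟ · · ♟ ♞│6
5│· · · · · · · ·│5
4│♙ · · ♘ · · · ·│4
3│· · · · · ♙ · ♙│3
2│· ♙ ♙ ♙ ♙ · ♙ ·│2
1│♖ ♘ ♗ ♕ ♔ ♗ ♖ ·│1
  ─────────────────
  a b c d e f g h


2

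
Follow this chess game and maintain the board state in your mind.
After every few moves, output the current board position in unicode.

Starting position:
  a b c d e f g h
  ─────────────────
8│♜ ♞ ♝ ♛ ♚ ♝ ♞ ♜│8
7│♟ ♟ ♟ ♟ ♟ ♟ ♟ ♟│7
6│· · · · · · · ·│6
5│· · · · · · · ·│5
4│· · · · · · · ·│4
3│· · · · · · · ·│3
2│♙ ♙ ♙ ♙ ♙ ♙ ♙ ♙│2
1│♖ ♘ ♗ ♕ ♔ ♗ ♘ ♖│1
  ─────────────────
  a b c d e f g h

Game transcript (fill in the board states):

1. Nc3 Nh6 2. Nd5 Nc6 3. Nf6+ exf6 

  a b c d e f g h
  ─────────────────
8│♜ · ♝ ♛ ♚ ♝ · ♜│8
7│♟ ♟ ♟ ♟ · ♟ ♟ ♟│7
6│· · ♞ · · ♟ · ♞│6
5│· · · · · · · ·│5
4│· · · · · · · ·│4
3│· · · · · · · ·│3
2│♙ ♙ ♙ ♙ ♙ ♙ ♙ ♙│2
1│♖ · ♗ ♕ ♔ ♗ ♘ ♖│1
  ─────────────────
  a b c d e f g h

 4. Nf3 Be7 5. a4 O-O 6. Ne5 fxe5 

  a b c d e f g h
  ─────────────────
8│♜ · ♝ ♛ · ♜ ♚ ·│8
7│♟ ♟ ♟ ♟ ♝ ♟ ♟ ♟│7
6│· · ♞ · · · · ♞│6
5│· · · · ♟ · · ·│5
4│♙ · · · · · · ·│4
3│· · · · · · · ·│3
2│· ♙ ♙ ♙ ♙ ♙ ♙ ♙│2
1│♖ · ♗ ♕ ♔ ♗ · ♖│1
  ─────────────────
  a b c d e f g h

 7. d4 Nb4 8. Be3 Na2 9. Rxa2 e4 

  a b c d e f g h
  ─────────────────
8│♜ · ♝ ♛ · ♜ ♚ ·│8
7│♟ ♟ ♟ ♟ ♝ ♟ ♟ ♟│7
6│· · · · · · · ♞│6
5│· · · · · · · ·│5
4│♙ · · ♙ ♟ · · ·│4
3│· · · · ♗ · · ·│3
2│♖ ♙ ♙ · ♙ ♙ ♙ ♙│2
1│· · · ♕ ♔ ♗ · ♖│1
  ─────────────────
  a b c d e f g h

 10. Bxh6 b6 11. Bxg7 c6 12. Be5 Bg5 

  a b c d e f g h
  ─────────────────
8│♜ · ♝ ♛ · ♜ ♚ ·│8
7│♟ · · ♟ · ♟ · ♟│7
6│· ♟ ♟ · · · · ·│6
5│· · · · ♗ · ♝ ·│5
4│♙ · · ♙ ♟ · · ·│4
3│· · · · · · · ·│3
2│♖ ♙ ♙ · ♙ ♙ ♙ ♙│2
1│· · · ♕ ♔ ♗ · ♖│1
  ─────────────────
  a b c d e f g h

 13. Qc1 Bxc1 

  a b c d e f g h
  ─────────────────
8│♜ · ♝ ♛ · ♜ ♚ ·│8
7│♟ · · ♟ · ♟ · ♟│7
6│· ♟ ♟ · · · · ·│6
5│· · · · ♗ · · ·│5
4│♙ · · ♙ ♟ · · ·│4
3│· · · · · · · ·│3
2│♖ ♙ ♙ · ♙ ♙ ♙ ♙│2
1│· · ♝ · ♔ ♗ · ♖│1
  ─────────────────
  a b c d e f g h


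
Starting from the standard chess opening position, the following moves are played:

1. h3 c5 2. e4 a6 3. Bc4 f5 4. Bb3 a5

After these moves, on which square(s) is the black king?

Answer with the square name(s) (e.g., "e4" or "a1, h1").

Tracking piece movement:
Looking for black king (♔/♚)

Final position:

  a b c d e f g h
  ─────────────────
8│♜ ♞ ♝ ♛ ♚ ♝ ♞ ♜│8
7│· ♟ · ♟ ♟ · ♟ ♟│7
6│· · · · · · · ·│6
5│♟ · ♟ · · ♟ · ·│5
4│· · · · ♙ · · ·│4
3│· ♗ · · · · · ♙│3
2│♙ ♙ ♙ ♙ · ♙ ♙ ·│2
1│♖ ♘ ♗ ♕ ♔ · ♘ ♖│1
  ─────────────────
  a b c d e f g h


e8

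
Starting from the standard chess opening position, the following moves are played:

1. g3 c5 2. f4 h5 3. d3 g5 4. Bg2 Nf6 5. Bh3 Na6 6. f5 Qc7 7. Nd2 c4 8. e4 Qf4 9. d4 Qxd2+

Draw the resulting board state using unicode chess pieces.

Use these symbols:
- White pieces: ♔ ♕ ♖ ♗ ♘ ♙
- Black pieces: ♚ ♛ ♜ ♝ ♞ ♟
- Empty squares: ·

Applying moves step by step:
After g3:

♜ ♞ ♝ ♛ ♚ ♝ ♞ ♜
♟ ♟ ♟ ♟ ♟ ♟ ♟ ♟
· · · · · · · ·
· · · · · · · ·
· · · · · · · ·
· · · · · · ♙ ·
♙ ♙ ♙ ♙ ♙ ♙ · ♙
♖ ♘ ♗ ♕ ♔ ♗ ♘ ♖


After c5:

♜ ♞ ♝ ♛ ♚ ♝ ♞ ♜
♟ ♟ · ♟ ♟ ♟ ♟ ♟
· · · · · · · ·
· · ♟ · · · · ·
· · · · · · · ·
· · · · · · ♙ ·
♙ ♙ ♙ ♙ ♙ ♙ · ♙
♖ ♘ ♗ ♕ ♔ ♗ ♘ ♖


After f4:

♜ ♞ ♝ ♛ ♚ ♝ ♞ ♜
♟ ♟ · ♟ ♟ ♟ ♟ ♟
· · · · · · · ·
· · ♟ · · · · ·
· · · · · ♙ · ·
· · · · · · ♙ ·
♙ ♙ ♙ ♙ ♙ · · ♙
♖ ♘ ♗ ♕ ♔ ♗ ♘ ♖


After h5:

♜ ♞ ♝ ♛ ♚ ♝ ♞ ♜
♟ ♟ · ♟ ♟ ♟ ♟ ·
· · · · · · · ·
· · ♟ · · · · ♟
· · · · · ♙ · ·
· · · · · · ♙ ·
♙ ♙ ♙ ♙ ♙ · · ♙
♖ ♘ ♗ ♕ ♔ ♗ ♘ ♖


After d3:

♜ ♞ ♝ ♛ ♚ ♝ ♞ ♜
♟ ♟ · ♟ ♟ ♟ ♟ ·
· · · · · · · ·
· · ♟ · · · · ♟
· · · · · ♙ · ·
· · · ♙ · · ♙ ·
♙ ♙ ♙ · ♙ · · ♙
♖ ♘ ♗ ♕ ♔ ♗ ♘ ♖


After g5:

♜ ♞ ♝ ♛ ♚ ♝ ♞ ♜
♟ ♟ · ♟ ♟ ♟ · ·
· · · · · · · ·
· · ♟ · · · ♟ ♟
· · · · · ♙ · ·
· · · ♙ · · ♙ ·
♙ ♙ ♙ · ♙ · · ♙
♖ ♘ ♗ ♕ ♔ ♗ ♘ ♖


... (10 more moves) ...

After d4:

♜ · ♝ · ♚ ♝ · ♜
♟ ♟ · ♟ ♟ ♟ · ·
♞ · · · · ♞ · ·
· · · · · ♙ ♟ ♟
· · ♟ ♙ ♙ ♛ · ·
· · · · · · ♙ ♗
♙ ♙ ♙ ♘ · · · ♙
♖ · ♗ ♕ ♔ · ♘ ♖


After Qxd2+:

♜ · ♝ · ♚ ♝ · ♜
♟ ♟ · ♟ ♟ ♟ · ·
♞ · · · · ♞ · ·
· · · · · ♙ ♟ ♟
· · ♟ ♙ ♙ · · ·
· · · · · · ♙ ♗
♙ ♙ ♙ ♛ · · · ♙
♖ · ♗ ♕ ♔ · ♘ ♖



  a b c d e f g h
  ─────────────────
8│♜ · ♝ · ♚ ♝ · ♜│8
7│♟ ♟ · ♟ ♟ ♟ · ·│7
6│♞ · · · · ♞ · ·│6
5│· · · · · ♙ ♟ ♟│5
4│· · ♟ ♙ ♙ · · ·│4
3│· · · · · · ♙ ♗│3
2│♙ ♙ ♙ ♛ · · · ♙│2
1│♖ · ♗ ♕ ♔ · ♘ ♖│1
  ─────────────────
  a b c d e f g h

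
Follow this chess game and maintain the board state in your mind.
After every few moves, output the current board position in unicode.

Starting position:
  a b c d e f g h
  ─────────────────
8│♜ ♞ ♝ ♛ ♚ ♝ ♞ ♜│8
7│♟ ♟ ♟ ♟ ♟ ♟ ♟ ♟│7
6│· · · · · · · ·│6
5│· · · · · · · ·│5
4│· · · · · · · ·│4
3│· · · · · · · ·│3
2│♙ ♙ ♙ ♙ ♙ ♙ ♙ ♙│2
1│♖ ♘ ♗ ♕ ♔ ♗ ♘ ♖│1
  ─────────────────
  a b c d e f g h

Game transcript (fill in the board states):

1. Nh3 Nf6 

  a b c d e f g h
  ─────────────────
8│♜ ♞ ♝ ♛ ♚ ♝ · ♜│8
7│♟ ♟ ♟ ♟ ♟ ♟ ♟ ♟│7
6│· · · · · ♞ · ·│6
5│· · · · · · · ·│5
4│· · · · · · · ·│4
3│· · · · · · · ♘│3
2│♙ ♙ ♙ ♙ ♙ ♙ ♙ ♙│2
1│♖ ♘ ♗ ♕ ♔ ♗ · ♖│1
  ─────────────────
  a b c d e f g h

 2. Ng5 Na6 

  a b c d e f g h
  ─────────────────
8│♜ · ♝ ♛ ♚ ♝ · ♜│8
7│♟ ♟ ♟ ♟ ♟ ♟ ♟ ♟│7
6│♞ · · · · ♞ · ·│6
5│· · · · · · ♘ ·│5
4│· · · · · · · ·│4
3│· · · · · · · ·│3
2│♙ ♙ ♙ ♙ ♙ ♙ ♙ ♙│2
1│♖ ♘ ♗ ♕ ♔ ♗ · ♖│1
  ─────────────────
  a b c d e f g h

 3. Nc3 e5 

  a b c d e f g h
  ─────────────────
8│♜ · ♝ ♛ ♚ ♝ · ♜│8
7│♟ ♟ ♟ ♟ · ♟ ♟ ♟│7
6│♞ · · · · ♞ · ·│6
5│· · · · ♟ · ♘ ·│5
4│· · · · · · · ·│4
3│· · ♘ · · · · ·│3
2│♙ ♙ ♙ ♙ ♙ ♙ ♙ ♙│2
1│♖ · ♗ ♕ ♔ ♗ · ♖│1
  ─────────────────
  a b c d e f g h



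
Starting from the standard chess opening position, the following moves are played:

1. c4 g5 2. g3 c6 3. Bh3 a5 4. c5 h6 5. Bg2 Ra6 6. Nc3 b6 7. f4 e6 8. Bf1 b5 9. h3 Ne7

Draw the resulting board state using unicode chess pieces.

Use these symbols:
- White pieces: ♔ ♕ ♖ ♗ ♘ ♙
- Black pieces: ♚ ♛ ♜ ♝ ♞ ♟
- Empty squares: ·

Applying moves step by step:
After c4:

♜ ♞ ♝ ♛ ♚ ♝ ♞ ♜
♟ ♟ ♟ ♟ ♟ ♟ ♟ ♟
· · · · · · · ·
· · · · · · · ·
· · ♙ · · · · ·
· · · · · · · ·
♙ ♙ · ♙ ♙ ♙ ♙ ♙
♖ ♘ ♗ ♕ ♔ ♗ ♘ ♖


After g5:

♜ ♞ ♝ ♛ ♚ ♝ ♞ ♜
♟ ♟ ♟ ♟ ♟ ♟ · ♟
· · · · · · · ·
· · · · · · ♟ ·
· · ♙ · · · · ·
· · · · · · · ·
♙ ♙ · ♙ ♙ ♙ ♙ ♙
♖ ♘ ♗ ♕ ♔ ♗ ♘ ♖


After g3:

♜ ♞ ♝ ♛ ♚ ♝ ♞ ♜
♟ ♟ ♟ ♟ ♟ ♟ · ♟
· · · · · · · ·
· · · · · · ♟ ·
· · ♙ · · · · ·
· · · · · · ♙ ·
♙ ♙ · ♙ ♙ ♙ · ♙
♖ ♘ ♗ ♕ ♔ ♗ ♘ ♖


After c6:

♜ ♞ ♝ ♛ ♚ ♝ ♞ ♜
♟ ♟ · ♟ ♟ ♟ · ♟
· · ♟ · · · · ·
· · · · · · ♟ ·
· · ♙ · · · · ·
· · · · · · ♙ ·
♙ ♙ · ♙ ♙ ♙ · ♙
♖ ♘ ♗ ♕ ♔ ♗ ♘ ♖


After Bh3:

♜ ♞ ♝ ♛ ♚ ♝ ♞ ♜
♟ ♟ · ♟ ♟ ♟ · ♟
· · ♟ · · · · ·
· · · · · · ♟ ·
· · ♙ · · · · ·
· · · · · · ♙ ♗
♙ ♙ · ♙ ♙ ♙ · ♙
♖ ♘ ♗ ♕ ♔ · ♘ ♖


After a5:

♜ ♞ ♝ ♛ ♚ ♝ ♞ ♜
· ♟ · ♟ ♟ ♟ · ♟
· · ♟ · · · · ·
♟ · · · · · ♟ ·
· · ♙ · · · · ·
· · · · · · ♙ ♗
♙ ♙ · ♙ ♙ ♙ · ♙
♖ ♘ ♗ ♕ ♔ · ♘ ♖


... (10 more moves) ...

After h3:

· ♞ ♝ ♛ ♚ ♝ ♞ ♜
· · · ♟ · ♟ · ·
♜ · ♟ · ♟ · · ♟
♟ ♟ ♙ · · · ♟ ·
· · · · · ♙ · ·
· · ♘ · · · ♙ ♙
♙ ♙ · ♙ ♙ · · ·
♖ · ♗ ♕ ♔ ♗ ♘ ♖


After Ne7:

· ♞ ♝ ♛ ♚ ♝ · ♜
· · · ♟ ♞ ♟ · ·
♜ · ♟ · ♟ · · ♟
♟ ♟ ♙ · · · ♟ ·
· · · · · ♙ · ·
· · ♘ · · · ♙ ♙
♙ ♙ · ♙ ♙ · · ·
♖ · ♗ ♕ ♔ ♗ ♘ ♖



  a b c d e f g h
  ─────────────────
8│· ♞ ♝ ♛ ♚ ♝ · ♜│8
7│· · · ♟ ♞ ♟ · ·│7
6│♜ · ♟ · ♟ · · ♟│6
5│♟ ♟ ♙ · · · ♟ ·│5
4│· · · · · ♙ · ·│4
3│· · ♘ · · · ♙ ♙│3
2│♙ ♙ · ♙ ♙ · · ·│2
1│♖ · ♗ ♕ ♔ ♗ ♘ ♖│1
  ─────────────────
  a b c d e f g h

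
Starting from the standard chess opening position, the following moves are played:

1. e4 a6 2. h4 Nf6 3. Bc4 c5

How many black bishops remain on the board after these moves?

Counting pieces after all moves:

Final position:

  a b c d e f g h
  ─────────────────
8│♜ ♞ ♝ ♛ ♚ ♝ · ♜│8
7│· ♟ · ♟ ♟ ♟ ♟ ♟│7
6│♟ · · · · ♞ · ·│6
5│· · ♟ · · · · ·│5
4│· · ♗ · ♙ · · ♙│4
3│· · · · · · · ·│3
2│♙ ♙ ♙ ♙ · ♙ ♙ ·│2
1│♖ ♘ ♗ ♕ ♔ · ♘ ♖│1
  ─────────────────
  a b c d e f g h


2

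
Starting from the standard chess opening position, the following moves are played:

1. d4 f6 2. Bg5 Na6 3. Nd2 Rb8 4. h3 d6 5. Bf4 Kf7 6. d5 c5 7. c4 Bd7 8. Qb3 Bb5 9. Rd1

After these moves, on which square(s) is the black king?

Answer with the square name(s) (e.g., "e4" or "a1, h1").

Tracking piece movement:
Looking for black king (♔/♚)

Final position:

  a b c d e f g h
  ─────────────────
8│· ♜ · ♛ · ♝ ♞ ♜│8
7│♟ ♟ · · ♟ ♚ ♟ ♟│7
6│♞ · · ♟ · ♟ · ·│6
5│· ♝ ♟ ♙ · · · ·│5
4│· · ♙ · · ♗ · ·│4
3│· ♕ · · · · · ♙│3
2│♙ ♙ · ♘ ♙ ♙ ♙ ·│2
1│· · · ♖ ♔ ♗ ♘ ♖│1
  ─────────────────
  a b c d e f g h


f7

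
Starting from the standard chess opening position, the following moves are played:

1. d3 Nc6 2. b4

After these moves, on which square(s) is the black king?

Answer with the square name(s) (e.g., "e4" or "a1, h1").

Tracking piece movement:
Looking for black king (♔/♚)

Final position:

  a b c d e f g h
  ─────────────────
8│♜ · ♝ ♛ ♚ ♝ ♞ ♜│8
7│♟ ♟ ♟ ♟ ♟ ♟ ♟ ♟│7
6│· · ♞ · · · · ·│6
5│· · · · · · · ·│5
4│· ♙ · · · · · ·│4
3│· · · ♙ · · · ·│3
2│♙ · ♙ · ♙ ♙ ♙ ♙│2
1│♖ ♘ ♗ ♕ ♔ ♗ ♘ ♖│1
  ─────────────────
  a b c d e f g h


e8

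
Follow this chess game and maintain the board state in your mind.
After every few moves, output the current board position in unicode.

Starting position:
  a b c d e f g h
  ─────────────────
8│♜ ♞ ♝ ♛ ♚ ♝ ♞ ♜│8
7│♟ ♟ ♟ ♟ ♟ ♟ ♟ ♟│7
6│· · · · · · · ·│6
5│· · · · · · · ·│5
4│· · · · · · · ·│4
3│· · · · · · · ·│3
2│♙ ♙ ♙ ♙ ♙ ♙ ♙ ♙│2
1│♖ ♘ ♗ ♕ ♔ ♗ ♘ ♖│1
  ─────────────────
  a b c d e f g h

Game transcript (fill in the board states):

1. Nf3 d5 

  a b c d e f g h
  ─────────────────
8│♜ ♞ ♝ ♛ ♚ ♝ ♞ ♜│8
7│♟ ♟ ♟ · ♟ ♟ ♟ ♟│7
6│· · · · · · · ·│6
5│· · · ♟ · · · ·│5
4│· · · · · · · ·│4
3│· · · · · ♘ · ·│3
2│♙ ♙ ♙ ♙ ♙ ♙ ♙ ♙│2
1│♖ ♘ ♗ ♕ ♔ ♗ · ♖│1
  ─────────────────
  a b c d e f g h

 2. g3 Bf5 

  a b c d e f g h
  ─────────────────
8│♜ ♞ · ♛ ♚ ♝ ♞ ♜│8
7│♟ ♟ ♟ · ♟ ♟ ♟ ♟│7
6│· · · · · · · ·│6
5│· · · ♟ · ♝ · ·│5
4│· · · · · · · ·│4
3│· · · · · ♘ ♙ ·│3
2│♙ ♙ ♙ ♙ ♙ ♙ · ♙│2
1│♖ ♘ ♗ ♕ ♔ ♗ · ♖│1
  ─────────────────
  a b c d e f g h

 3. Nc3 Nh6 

  a b c d e f g h
  ─────────────────
8│♜ ♞ · ♛ ♚ ♝ · ♜│8
7│♟ ♟ ♟ · ♟ ♟ ♟ ♟│7
6│· · · · · · · ♞│6
5│· · · ♟ · ♝ · ·│5
4│· · · · · · · ·│4
3│· · ♘ · · ♘ ♙ ·│3
2│♙ ♙ ♙ ♙ ♙ ♙ · ♙│2
1│♖ · ♗ ♕ ♔ ♗ · ♖│1
  ─────────────────
  a b c d e f g h

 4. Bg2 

  a b c d e f g h
  ─────────────────
8│♜ ♞ · ♛ ♚ ♝ · ♜│8
7│♟ ♟ ♟ · ♟ ♟ ♟ ♟│7
6│· · · · · · · ♞│6
5│· · · ♟ · ♝ · ·│5
4│· · · · · · · ·│4
3│· · ♘ · · ♘ ♙ ·│3
2│♙ ♙ ♙ ♙ ♙ ♙ ♗ ♙│2
1│♖ · ♗ ♕ ♔ · · ♖│1
  ─────────────────
  a b c d e f g h


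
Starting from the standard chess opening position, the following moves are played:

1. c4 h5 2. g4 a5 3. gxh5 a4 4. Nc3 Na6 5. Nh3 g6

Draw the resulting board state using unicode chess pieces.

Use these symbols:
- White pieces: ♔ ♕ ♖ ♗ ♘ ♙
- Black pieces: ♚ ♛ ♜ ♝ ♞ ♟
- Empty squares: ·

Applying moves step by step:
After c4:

♜ ♞ ♝ ♛ ♚ ♝ ♞ ♜
♟ ♟ ♟ ♟ ♟ ♟ ♟ ♟
· · · · · · · ·
· · · · · · · ·
· · ♙ · · · · ·
· · · · · · · ·
♙ ♙ · ♙ ♙ ♙ ♙ ♙
♖ ♘ ♗ ♕ ♔ ♗ ♘ ♖


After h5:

♜ ♞ ♝ ♛ ♚ ♝ ♞ ♜
♟ ♟ ♟ ♟ ♟ ♟ ♟ ·
· · · · · · · ·
· · · · · · · ♟
· · ♙ · · · · ·
· · · · · · · ·
♙ ♙ · ♙ ♙ ♙ ♙ ♙
♖ ♘ ♗ ♕ ♔ ♗ ♘ ♖


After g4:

♜ ♞ ♝ ♛ ♚ ♝ ♞ ♜
♟ ♟ ♟ ♟ ♟ ♟ ♟ ·
· · · · · · · ·
· · · · · · · ♟
· · ♙ · · · ♙ ·
· · · · · · · ·
♙ ♙ · ♙ ♙ ♙ · ♙
♖ ♘ ♗ ♕ ♔ ♗ ♘ ♖


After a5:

♜ ♞ ♝ ♛ ♚ ♝ ♞ ♜
· ♟ ♟ ♟ ♟ ♟ ♟ ·
· · · · · · · ·
♟ · · · · · · ♟
· · ♙ · · · ♙ ·
· · · · · · · ·
♙ ♙ · ♙ ♙ ♙ · ♙
♖ ♘ ♗ ♕ ♔ ♗ ♘ ♖


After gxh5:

♜ ♞ ♝ ♛ ♚ ♝ ♞ ♜
· ♟ ♟ ♟ ♟ ♟ ♟ ·
· · · · · · · ·
♟ · · · · · · ♙
· · ♙ · · · · ·
· · · · · · · ·
♙ ♙ · ♙ ♙ ♙ · ♙
♖ ♘ ♗ ♕ ♔ ♗ ♘ ♖


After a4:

♜ ♞ ♝ ♛ ♚ ♝ ♞ ♜
· ♟ ♟ ♟ ♟ ♟ ♟ ·
· · · · · · · ·
· · · · · · · ♙
♟ · ♙ · · · · ·
· · · · · · · ·
♙ ♙ · ♙ ♙ ♙ · ♙
♖ ♘ ♗ ♕ ♔ ♗ ♘ ♖


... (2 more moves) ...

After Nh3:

♜ · ♝ ♛ ♚ ♝ ♞ ♜
· ♟ ♟ ♟ ♟ ♟ ♟ ·
♞ · · · · · · ·
· · · · · · · ♙
♟ · ♙ · · · · ·
· · ♘ · · · · ♘
♙ ♙ · ♙ ♙ ♙ · ♙
♖ · ♗ ♕ ♔ ♗ · ♖


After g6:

♜ · ♝ ♛ ♚ ♝ ♞ ♜
· ♟ ♟ ♟ ♟ ♟ · ·
♞ · · · · · ♟ ·
· · · · · · · ♙
♟ · ♙ · · · · ·
· · ♘ · · · · ♘
♙ ♙ · ♙ ♙ ♙ · ♙
♖ · ♗ ♕ ♔ ♗ · ♖



  a b c d e f g h
  ─────────────────
8│♜ · ♝ ♛ ♚ ♝ ♞ ♜│8
7│· ♟ ♟ ♟ ♟ ♟ · ·│7
6│♞ · · · · · ♟ ·│6
5│· · · · · · · ♙│5
4│♟ · ♙ · · · · ·│4
3│· · ♘ · · · · ♘│3
2│♙ ♙ · ♙ ♙ ♙ · ♙│2
1│♖ · ♗ ♕ ♔ ♗ · ♖│1
  ─────────────────
  a b c d e f g h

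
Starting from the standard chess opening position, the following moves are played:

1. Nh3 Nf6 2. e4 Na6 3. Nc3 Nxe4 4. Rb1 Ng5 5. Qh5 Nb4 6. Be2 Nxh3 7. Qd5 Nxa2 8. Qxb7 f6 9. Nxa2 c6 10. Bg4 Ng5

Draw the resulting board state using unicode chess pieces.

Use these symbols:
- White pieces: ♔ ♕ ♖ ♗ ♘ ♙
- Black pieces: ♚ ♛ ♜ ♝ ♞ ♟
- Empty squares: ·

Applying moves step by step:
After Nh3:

♜ ♞ ♝ ♛ ♚ ♝ ♞ ♜
♟ ♟ ♟ ♟ ♟ ♟ ♟ ♟
· · · · · · · ·
· · · · · · · ·
· · · · · · · ·
· · · · · · · ♘
♙ ♙ ♙ ♙ ♙ ♙ ♙ ♙
♖ ♘ ♗ ♕ ♔ ♗ · ♖


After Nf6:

♜ ♞ ♝ ♛ ♚ ♝ · ♜
♟ ♟ ♟ ♟ ♟ ♟ ♟ ♟
· · · · · ♞ · ·
· · · · · · · ·
· · · · · · · ·
· · · · · · · ♘
♙ ♙ ♙ ♙ ♙ ♙ ♙ ♙
♖ ♘ ♗ ♕ ♔ ♗ · ♖


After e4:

♜ ♞ ♝ ♛ ♚ ♝ · ♜
♟ ♟ ♟ ♟ ♟ ♟ ♟ ♟
· · · · · ♞ · ·
· · · · · · · ·
· · · · ♙ · · ·
· · · · · · · ♘
♙ ♙ ♙ ♙ · ♙ ♙ ♙
♖ ♘ ♗ ♕ ♔ ♗ · ♖


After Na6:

♜ · ♝ ♛ ♚ ♝ · ♜
♟ ♟ ♟ ♟ ♟ ♟ ♟ ♟
♞ · · · · ♞ · ·
· · · · · · · ·
· · · · ♙ · · ·
· · · · · · · ♘
♙ ♙ ♙ ♙ · ♙ ♙ ♙
♖ ♘ ♗ ♕ ♔ ♗ · ♖


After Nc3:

♜ · ♝ ♛ ♚ ♝ · ♜
♟ ♟ ♟ ♟ ♟ ♟ ♟ ♟
♞ · · · · ♞ · ·
· · · · · · · ·
· · · · ♙ · · ·
· · ♘ · · · · ♘
♙ ♙ ♙ ♙ · ♙ ♙ ♙
♖ · ♗ ♕ ♔ ♗ · ♖


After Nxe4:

♜ · ♝ ♛ ♚ ♝ · ♜
♟ ♟ ♟ ♟ ♟ ♟ ♟ ♟
♞ · · · · · · ·
· · · · · · · ·
· · · · ♞ · · ·
· · ♘ · · · · ♘
♙ ♙ ♙ ♙ · ♙ ♙ ♙
♖ · ♗ ♕ ♔ ♗ · ♖


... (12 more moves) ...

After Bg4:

♜ · ♝ ♛ ♚ ♝ · ♜
♟ ♕ · ♟ ♟ · ♟ ♟
· · ♟ · · ♟ · ·
· · · · · · · ·
· · · · · · ♗ ·
· · · · · · · ♞
♘ ♙ ♙ ♙ · ♙ ♙ ♙
· ♖ ♗ · ♔ · · ♖


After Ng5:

♜ · ♝ ♛ ♚ ♝ · ♜
♟ ♕ · ♟ ♟ · ♟ ♟
· · ♟ · · ♟ · ·
· · · · · · ♞ ·
· · · · · · ♗ ·
· · · · · · · ·
♘ ♙ ♙ ♙ · ♙ ♙ ♙
· ♖ ♗ · ♔ · · ♖



  a b c d e f g h
  ─────────────────
8│♜ · ♝ ♛ ♚ ♝ · ♜│8
7│♟ ♕ · ♟ ♟ · ♟ ♟│7
6│· · ♟ · · ♟ · ·│6
5│· · · · · · ♞ ·│5
4│· · · · · · ♗ ·│4
3│· · · · · · · ·│3
2│♘ ♙ ♙ ♙ · ♙ ♙ ♙│2
1│· ♖ ♗ · ♔ · · ♖│1
  ─────────────────
  a b c d e f g h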